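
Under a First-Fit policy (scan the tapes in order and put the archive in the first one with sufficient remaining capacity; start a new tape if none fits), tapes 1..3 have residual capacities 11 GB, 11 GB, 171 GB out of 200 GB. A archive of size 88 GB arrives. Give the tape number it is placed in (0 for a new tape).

Tapes with room: tape 3 (171 GB).
The first with room is tape 3.

3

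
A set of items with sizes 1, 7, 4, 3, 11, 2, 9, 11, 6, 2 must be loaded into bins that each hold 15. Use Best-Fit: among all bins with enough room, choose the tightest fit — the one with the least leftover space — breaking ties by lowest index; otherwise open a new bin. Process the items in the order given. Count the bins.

4 bins

Put 1 in bin 1; 14 remain.
Put 7 in bin 1; 7 remain.
Put 4 in bin 1; 3 remain.
Put 3 in bin 1; 0 remain.
Put 11 in bin 2; 4 remain.
Put 2 in bin 2; 2 remain.
Put 9 in bin 3; 6 remain.
Put 11 in bin 4; 4 remain.
Put 6 in bin 3; 0 remain.
Put 2 in bin 2; 0 remain.
Final bins: [1,7,4,3] [11,2,2] [9,6] [11].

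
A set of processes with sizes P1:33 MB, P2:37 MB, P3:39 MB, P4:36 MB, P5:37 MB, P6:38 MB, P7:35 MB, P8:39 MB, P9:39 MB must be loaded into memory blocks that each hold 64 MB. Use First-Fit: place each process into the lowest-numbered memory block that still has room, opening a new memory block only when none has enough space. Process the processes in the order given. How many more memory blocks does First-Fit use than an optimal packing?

First-Fit: [33] [37] [39] [36] [37] [38] [35] [39] [39] → 9 memory blocks.
9 processes exceed 32 MB (half the capacity), and no two of those can share a memory block, so at least 9 memory blocks are needed.
So 9 is already optimal.

0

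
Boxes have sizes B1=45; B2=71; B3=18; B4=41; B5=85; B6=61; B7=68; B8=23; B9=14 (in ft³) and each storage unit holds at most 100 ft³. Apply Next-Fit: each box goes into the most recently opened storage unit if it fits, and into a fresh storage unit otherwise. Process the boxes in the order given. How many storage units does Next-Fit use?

storage unit 1: place B1 (45 ft³), 55 ft³ left
storage unit 2: place B2 (71 ft³), 29 ft³ left
storage unit 2: place B3 (18 ft³), 11 ft³ left
storage unit 3: place B4 (41 ft³), 59 ft³ left
storage unit 4: place B5 (85 ft³), 15 ft³ left
storage unit 5: place B6 (61 ft³), 39 ft³ left
storage unit 6: place B7 (68 ft³), 32 ft³ left
storage unit 6: place B8 (23 ft³), 9 ft³ left
storage unit 7: place B9 (14 ft³), 86 ft³ left

7 storage units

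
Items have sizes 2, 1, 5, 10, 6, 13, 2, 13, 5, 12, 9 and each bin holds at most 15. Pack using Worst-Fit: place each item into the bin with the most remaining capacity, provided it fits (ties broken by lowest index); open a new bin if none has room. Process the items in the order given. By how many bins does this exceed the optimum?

0

Worst-Fit: [2,1,5,6] [10,2] [13] [13] [5,9] [12] → 6 bins.
Total size 78; any packing needs at least ⌈78/15⌉ = 6 bins.
So 6 is already optimal.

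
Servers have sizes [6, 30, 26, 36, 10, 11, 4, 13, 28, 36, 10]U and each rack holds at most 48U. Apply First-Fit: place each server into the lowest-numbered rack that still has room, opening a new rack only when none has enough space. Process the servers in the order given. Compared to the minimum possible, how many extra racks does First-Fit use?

First-Fit: [6,30,10] [26,11,4] [36,10] [13,28] [36] → 5 racks.
Total size 210U; any packing needs at least ⌈210/48⌉ = 5 racks.
So 5 is already optimal.

0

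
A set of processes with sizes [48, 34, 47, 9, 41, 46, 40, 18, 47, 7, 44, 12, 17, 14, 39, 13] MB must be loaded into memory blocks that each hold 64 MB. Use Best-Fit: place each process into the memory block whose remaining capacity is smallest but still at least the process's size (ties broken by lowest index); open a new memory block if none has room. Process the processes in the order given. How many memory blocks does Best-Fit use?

memory block 1: place 48 MB, 16 MB left
memory block 2: place 34 MB, 30 MB left
memory block 3: place 47 MB, 17 MB left
memory block 1: place 9 MB, 7 MB left
memory block 4: place 41 MB, 23 MB left
memory block 5: place 46 MB, 18 MB left
memory block 6: place 40 MB, 24 MB left
memory block 5: place 18 MB, 0 MB left
memory block 7: place 47 MB, 17 MB left
memory block 1: place 7 MB, 0 MB left
memory block 8: place 44 MB, 20 MB left
memory block 3: place 12 MB, 5 MB left
memory block 7: place 17 MB, 0 MB left
memory block 8: place 14 MB, 6 MB left
memory block 9: place 39 MB, 25 MB left
memory block 4: place 13 MB, 10 MB left
Final memory blocks: [48,9,7] [34] [47,12] [41,13] [46,18] [40] [47,17] [44,14] [39].

9 memory blocks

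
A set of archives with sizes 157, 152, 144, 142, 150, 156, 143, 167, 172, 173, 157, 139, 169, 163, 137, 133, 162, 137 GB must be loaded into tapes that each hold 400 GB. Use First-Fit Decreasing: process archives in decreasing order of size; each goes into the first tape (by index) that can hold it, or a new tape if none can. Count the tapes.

Sorted descending: 173, 172, 169, 167, 163, 162, 157, 157, 156, 152, 150, 144, 143, 142, 139, 137, 137, 133.
Put 173 GB in tape 1; 227 GB remain.
Put 172 GB in tape 1; 55 GB remain.
Put 169 GB in tape 2; 231 GB remain.
Put 167 GB in tape 2; 64 GB remain.
Put 163 GB in tape 3; 237 GB remain.
Put 162 GB in tape 3; 75 GB remain.
Put 157 GB in tape 4; 243 GB remain.
Put 157 GB in tape 4; 86 GB remain.
Put 156 GB in tape 5; 244 GB remain.
Put 152 GB in tape 5; 92 GB remain.
Put 150 GB in tape 6; 250 GB remain.
Put 144 GB in tape 6; 106 GB remain.
Put 143 GB in tape 7; 257 GB remain.
Put 142 GB in tape 7; 115 GB remain.
Put 139 GB in tape 8; 261 GB remain.
Put 137 GB in tape 8; 124 GB remain.
Put 137 GB in tape 9; 263 GB remain.
Put 133 GB in tape 9; 130 GB remain.

9 tapes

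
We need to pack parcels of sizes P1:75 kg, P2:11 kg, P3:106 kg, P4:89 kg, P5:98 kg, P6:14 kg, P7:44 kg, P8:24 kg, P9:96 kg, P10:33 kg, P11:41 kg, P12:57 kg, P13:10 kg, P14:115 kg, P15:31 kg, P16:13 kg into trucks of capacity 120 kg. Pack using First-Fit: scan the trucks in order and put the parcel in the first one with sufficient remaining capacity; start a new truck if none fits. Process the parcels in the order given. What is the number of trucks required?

Put P1 (75 kg) in truck 1; 45 kg remain.
Put P2 (11 kg) in truck 1; 34 kg remain.
Put P3 (106 kg) in truck 2; 14 kg remain.
Put P4 (89 kg) in truck 3; 31 kg remain.
Put P5 (98 kg) in truck 4; 22 kg remain.
Put P6 (14 kg) in truck 1; 20 kg remain.
Put P7 (44 kg) in truck 5; 76 kg remain.
Put P8 (24 kg) in truck 3; 7 kg remain.
Put P9 (96 kg) in truck 6; 24 kg remain.
Put P10 (33 kg) in truck 5; 43 kg remain.
Put P11 (41 kg) in truck 5; 2 kg remain.
Put P12 (57 kg) in truck 7; 63 kg remain.
Put P13 (10 kg) in truck 1; 10 kg remain.
Put P14 (115 kg) in truck 8; 5 kg remain.
Put P15 (31 kg) in truck 7; 32 kg remain.
Put P16 (13 kg) in truck 2; 1 kg remain.
Final trucks: [75,11,14,10] [106,13] [89,24] [98] [44,33,41] [96] [57,31] [115].

8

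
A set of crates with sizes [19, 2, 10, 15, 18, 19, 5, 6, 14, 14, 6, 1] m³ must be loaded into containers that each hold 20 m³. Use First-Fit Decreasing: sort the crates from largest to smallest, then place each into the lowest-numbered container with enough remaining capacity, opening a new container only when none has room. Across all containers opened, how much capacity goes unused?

11

Sorted descending: 19, 19, 18, 15, 14, 14, 10, 6, 6, 5, 2, 1.
19 m³ → container 1 (remaining 1 m³)
19 m³ → container 2 (remaining 1 m³)
18 m³ → container 3 (remaining 2 m³)
15 m³ → container 4 (remaining 5 m³)
14 m³ → container 5 (remaining 6 m³)
14 m³ → container 6 (remaining 6 m³)
10 m³ → container 7 (remaining 10 m³)
6 m³ → container 5 (remaining 0 m³)
6 m³ → container 6 (remaining 0 m³)
5 m³ → container 4 (remaining 0 m³)
2 m³ → container 3 (remaining 0 m³)
1 m³ → container 1 (remaining 0 m³)
7 containers × 20 m³ = 140 m³; used 129 m³; unused 11 m³.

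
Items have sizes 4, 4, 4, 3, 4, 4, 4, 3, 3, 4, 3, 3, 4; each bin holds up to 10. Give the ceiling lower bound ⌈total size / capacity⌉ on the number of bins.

5 bins

Total size = 4 + 4 + 4 + 3 + 4 + 4 + 4 + 3 + 3 + 4 + 3 + 3 + 4 = 47.
⌈47 / 10⌉ = 5.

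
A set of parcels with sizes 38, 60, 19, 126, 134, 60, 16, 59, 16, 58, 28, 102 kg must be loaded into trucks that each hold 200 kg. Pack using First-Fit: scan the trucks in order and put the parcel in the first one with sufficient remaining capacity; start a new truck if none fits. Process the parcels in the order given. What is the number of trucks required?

4 trucks

truck 1: place 38 kg, 162 kg left
truck 1: place 60 kg, 102 kg left
truck 1: place 19 kg, 83 kg left
truck 2: place 126 kg, 74 kg left
truck 3: place 134 kg, 66 kg left
truck 1: place 60 kg, 23 kg left
truck 1: place 16 kg, 7 kg left
truck 2: place 59 kg, 15 kg left
truck 3: place 16 kg, 50 kg left
truck 4: place 58 kg, 142 kg left
truck 3: place 28 kg, 22 kg left
truck 4: place 102 kg, 40 kg left
Final trucks: [38,60,19,60,16] [126,59] [134,16,28] [58,102].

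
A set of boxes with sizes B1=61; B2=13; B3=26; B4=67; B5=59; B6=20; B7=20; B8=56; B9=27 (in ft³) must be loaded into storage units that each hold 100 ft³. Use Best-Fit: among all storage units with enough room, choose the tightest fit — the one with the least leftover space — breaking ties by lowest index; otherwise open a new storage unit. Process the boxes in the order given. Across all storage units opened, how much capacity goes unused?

51

storage unit 1: place B1 (61 ft³), 39 ft³ left
storage unit 1: place B2 (13 ft³), 26 ft³ left
storage unit 1: place B3 (26 ft³), 0 ft³ left
storage unit 2: place B4 (67 ft³), 33 ft³ left
storage unit 3: place B5 (59 ft³), 41 ft³ left
storage unit 2: place B6 (20 ft³), 13 ft³ left
storage unit 3: place B7 (20 ft³), 21 ft³ left
storage unit 4: place B8 (56 ft³), 44 ft³ left
storage unit 4: place B9 (27 ft³), 17 ft³ left
4 storage units × 100 ft³ = 400 ft³; used 349 ft³; unused 51 ft³.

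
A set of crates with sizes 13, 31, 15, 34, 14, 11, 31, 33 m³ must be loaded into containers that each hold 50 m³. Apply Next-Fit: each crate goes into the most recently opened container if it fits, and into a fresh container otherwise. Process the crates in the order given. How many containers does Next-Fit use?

container 1: place 13 m³, 37 m³ left
container 1: place 31 m³, 6 m³ left
container 2: place 15 m³, 35 m³ left
container 2: place 34 m³, 1 m³ left
container 3: place 14 m³, 36 m³ left
container 3: place 11 m³, 25 m³ left
container 4: place 31 m³, 19 m³ left
container 5: place 33 m³, 17 m³ left
Final containers: [13,31] [15,34] [14,11] [31] [33].

5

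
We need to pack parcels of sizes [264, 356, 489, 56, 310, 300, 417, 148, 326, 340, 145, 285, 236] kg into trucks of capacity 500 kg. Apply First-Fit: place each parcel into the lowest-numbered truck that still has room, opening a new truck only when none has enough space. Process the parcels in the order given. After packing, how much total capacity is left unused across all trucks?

truck 1: place 264 kg, 236 kg left
truck 2: place 356 kg, 144 kg left
truck 3: place 489 kg, 11 kg left
truck 1: place 56 kg, 180 kg left
truck 4: place 310 kg, 190 kg left
truck 5: place 300 kg, 200 kg left
truck 6: place 417 kg, 83 kg left
truck 1: place 148 kg, 32 kg left
truck 7: place 326 kg, 174 kg left
truck 8: place 340 kg, 160 kg left
truck 4: place 145 kg, 45 kg left
truck 9: place 285 kg, 215 kg left
truck 10: place 236 kg, 264 kg left
10 trucks × 500 kg = 5000 kg; used 3672 kg; unused 1328 kg.

1328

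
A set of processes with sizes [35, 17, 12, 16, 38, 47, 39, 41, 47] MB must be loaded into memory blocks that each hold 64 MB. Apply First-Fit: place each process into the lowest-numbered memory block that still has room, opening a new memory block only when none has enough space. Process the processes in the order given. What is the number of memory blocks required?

6

Put 35 MB in memory block 1; 29 MB remain.
Put 17 MB in memory block 1; 12 MB remain.
Put 12 MB in memory block 1; 0 MB remain.
Put 16 MB in memory block 2; 48 MB remain.
Put 38 MB in memory block 2; 10 MB remain.
Put 47 MB in memory block 3; 17 MB remain.
Put 39 MB in memory block 4; 25 MB remain.
Put 41 MB in memory block 5; 23 MB remain.
Put 47 MB in memory block 6; 17 MB remain.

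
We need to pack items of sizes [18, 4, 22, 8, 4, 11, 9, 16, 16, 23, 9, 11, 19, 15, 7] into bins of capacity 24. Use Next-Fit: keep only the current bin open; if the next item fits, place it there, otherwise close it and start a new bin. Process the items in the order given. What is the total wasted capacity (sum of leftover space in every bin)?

48

bin 1: place 18, 6 left
bin 1: place 4, 2 left
bin 2: place 22, 2 left
bin 3: place 8, 16 left
bin 3: place 4, 12 left
bin 3: place 11, 1 left
bin 4: place 9, 15 left
bin 5: place 16, 8 left
bin 6: place 16, 8 left
bin 7: place 23, 1 left
bin 8: place 9, 15 left
bin 8: place 11, 4 left
bin 9: place 19, 5 left
bin 10: place 15, 9 left
bin 10: place 7, 2 left
10 bins × 24 = 240; used 192; unused 48.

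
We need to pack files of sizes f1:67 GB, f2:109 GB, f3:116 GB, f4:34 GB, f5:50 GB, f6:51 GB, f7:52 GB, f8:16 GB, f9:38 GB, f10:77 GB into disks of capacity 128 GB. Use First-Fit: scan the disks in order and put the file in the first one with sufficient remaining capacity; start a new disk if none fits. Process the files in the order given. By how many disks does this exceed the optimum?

First-Fit: [67,34,16] [109] [116] [50,51] [52,38] [77] → 6 disks.
Total size 610 GB; any packing needs at least ⌈610/128⌉ = 5 disks.
An optimal packing achieves that bound: [116] [109,16] [77,51] [67,52] [50,38,34] → 5 disks.
Excess: 6 − 5 = 1.

1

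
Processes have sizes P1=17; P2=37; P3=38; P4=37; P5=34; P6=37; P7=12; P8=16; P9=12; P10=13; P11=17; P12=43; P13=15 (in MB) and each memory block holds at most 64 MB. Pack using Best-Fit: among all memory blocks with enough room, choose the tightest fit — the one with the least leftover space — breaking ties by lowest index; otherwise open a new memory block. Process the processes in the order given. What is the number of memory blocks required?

6 memory blocks

Put P1 (17 MB) in memory block 1; 47 MB remain.
Put P2 (37 MB) in memory block 1; 10 MB remain.
Put P3 (38 MB) in memory block 2; 26 MB remain.
Put P4 (37 MB) in memory block 3; 27 MB remain.
Put P5 (34 MB) in memory block 4; 30 MB remain.
Put P6 (37 MB) in memory block 5; 27 MB remain.
Put P7 (12 MB) in memory block 2; 14 MB remain.
Put P8 (16 MB) in memory block 3; 11 MB remain.
Put P9 (12 MB) in memory block 2; 2 MB remain.
Put P10 (13 MB) in memory block 5; 14 MB remain.
Put P11 (17 MB) in memory block 4; 13 MB remain.
Put P12 (43 MB) in memory block 6; 21 MB remain.
Put P13 (15 MB) in memory block 6; 6 MB remain.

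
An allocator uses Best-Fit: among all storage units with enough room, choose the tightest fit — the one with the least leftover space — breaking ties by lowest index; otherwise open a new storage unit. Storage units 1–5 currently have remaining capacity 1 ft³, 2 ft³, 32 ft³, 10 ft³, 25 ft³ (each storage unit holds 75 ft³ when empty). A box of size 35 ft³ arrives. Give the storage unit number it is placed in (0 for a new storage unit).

No storage unit has ≥ 35 ft³ free, so a new storage unit is opened.

0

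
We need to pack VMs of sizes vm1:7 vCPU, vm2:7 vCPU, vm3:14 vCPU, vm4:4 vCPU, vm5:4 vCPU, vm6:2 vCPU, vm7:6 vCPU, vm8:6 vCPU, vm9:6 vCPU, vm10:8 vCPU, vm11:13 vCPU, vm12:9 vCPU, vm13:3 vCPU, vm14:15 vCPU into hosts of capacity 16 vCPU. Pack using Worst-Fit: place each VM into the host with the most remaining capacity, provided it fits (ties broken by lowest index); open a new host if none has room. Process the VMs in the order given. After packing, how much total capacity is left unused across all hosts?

24

vm1 (7 vCPU) → host 1 (remaining 9 vCPU)
vm2 (7 vCPU) → host 1 (remaining 2 vCPU)
vm3 (14 vCPU) → host 2 (remaining 2 vCPU)
vm4 (4 vCPU) → host 3 (remaining 12 vCPU)
vm5 (4 vCPU) → host 3 (remaining 8 vCPU)
vm6 (2 vCPU) → host 3 (remaining 6 vCPU)
vm7 (6 vCPU) → host 3 (remaining 0 vCPU)
vm8 (6 vCPU) → host 4 (remaining 10 vCPU)
vm9 (6 vCPU) → host 4 (remaining 4 vCPU)
vm10 (8 vCPU) → host 5 (remaining 8 vCPU)
vm11 (13 vCPU) → host 6 (remaining 3 vCPU)
vm12 (9 vCPU) → host 7 (remaining 7 vCPU)
vm13 (3 vCPU) → host 5 (remaining 5 vCPU)
vm14 (15 vCPU) → host 8 (remaining 1 vCPU)
8 hosts × 16 vCPU = 128 vCPU; used 104 vCPU; unused 24 vCPU.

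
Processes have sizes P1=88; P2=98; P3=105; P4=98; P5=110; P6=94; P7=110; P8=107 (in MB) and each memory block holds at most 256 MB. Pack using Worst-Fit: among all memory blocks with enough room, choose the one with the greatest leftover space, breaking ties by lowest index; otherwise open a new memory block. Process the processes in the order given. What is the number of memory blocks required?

4

Put P1 (88 MB) in memory block 1; 168 MB remain.
Put P2 (98 MB) in memory block 1; 70 MB remain.
Put P3 (105 MB) in memory block 2; 151 MB remain.
Put P4 (98 MB) in memory block 2; 53 MB remain.
Put P5 (110 MB) in memory block 3; 146 MB remain.
Put P6 (94 MB) in memory block 3; 52 MB remain.
Put P7 (110 MB) in memory block 4; 146 MB remain.
Put P8 (107 MB) in memory block 4; 39 MB remain.
Final memory blocks: [88,98] [105,98] [110,94] [110,107].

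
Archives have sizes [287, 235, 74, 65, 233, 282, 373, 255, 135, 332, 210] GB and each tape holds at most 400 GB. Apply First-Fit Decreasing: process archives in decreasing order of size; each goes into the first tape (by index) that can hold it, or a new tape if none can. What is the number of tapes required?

Sorted descending: 373, 332, 287, 282, 255, 235, 233, 210, 135, 74, 65.
Put 373 GB in tape 1; 27 GB remain.
Put 332 GB in tape 2; 68 GB remain.
Put 287 GB in tape 3; 113 GB remain.
Put 282 GB in tape 4; 118 GB remain.
Put 255 GB in tape 5; 145 GB remain.
Put 235 GB in tape 6; 165 GB remain.
Put 233 GB in tape 7; 167 GB remain.
Put 210 GB in tape 8; 190 GB remain.
Put 135 GB in tape 5; 10 GB remain.
Put 74 GB in tape 3; 39 GB remain.
Put 65 GB in tape 2; 3 GB remain.
Final tapes: [373] [332,65] [287,74] [282] [255,135] [235] [233] [210].

8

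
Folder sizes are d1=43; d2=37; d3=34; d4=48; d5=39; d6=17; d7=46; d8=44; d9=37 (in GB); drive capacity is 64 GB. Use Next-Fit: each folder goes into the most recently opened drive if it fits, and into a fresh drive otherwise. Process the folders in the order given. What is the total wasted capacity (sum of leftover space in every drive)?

167

drive 1: place d1 (43 GB), 21 GB left
drive 2: place d2 (37 GB), 27 GB left
drive 3: place d3 (34 GB), 30 GB left
drive 4: place d4 (48 GB), 16 GB left
drive 5: place d5 (39 GB), 25 GB left
drive 5: place d6 (17 GB), 8 GB left
drive 6: place d7 (46 GB), 18 GB left
drive 7: place d8 (44 GB), 20 GB left
drive 8: place d9 (37 GB), 27 GB left
8 drives × 64 GB = 512 GB; used 345 GB; unused 167 GB.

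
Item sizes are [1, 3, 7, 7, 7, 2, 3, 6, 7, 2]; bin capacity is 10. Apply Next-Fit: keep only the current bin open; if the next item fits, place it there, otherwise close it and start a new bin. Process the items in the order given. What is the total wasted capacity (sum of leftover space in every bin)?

1 → bin 1 (remaining 9)
3 → bin 1 (remaining 6)
7 → bin 2 (remaining 3)
7 → bin 3 (remaining 3)
7 → bin 4 (remaining 3)
2 → bin 4 (remaining 1)
3 → bin 5 (remaining 7)
6 → bin 5 (remaining 1)
7 → bin 6 (remaining 3)
2 → bin 6 (remaining 1)
6 bins × 10 = 60; used 45; unused 15.

15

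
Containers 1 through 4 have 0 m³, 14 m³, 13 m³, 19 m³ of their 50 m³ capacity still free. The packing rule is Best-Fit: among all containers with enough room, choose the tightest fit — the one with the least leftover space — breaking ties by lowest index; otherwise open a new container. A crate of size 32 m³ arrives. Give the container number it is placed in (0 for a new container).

No container has ≥ 32 m³ free, so a new container is opened.

0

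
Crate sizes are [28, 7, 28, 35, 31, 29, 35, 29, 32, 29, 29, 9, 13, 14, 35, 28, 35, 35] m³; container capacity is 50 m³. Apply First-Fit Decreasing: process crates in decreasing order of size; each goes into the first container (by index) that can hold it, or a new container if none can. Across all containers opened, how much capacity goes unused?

Sorted descending: 35, 35, 35, 35, 35, 32, 31, 29, 29, 29, 29, 28, 28, 28, 14, 13, 9, 7.
Put 35 m³ in container 1; 15 m³ remain.
Put 35 m³ in container 2; 15 m³ remain.
Put 35 m³ in container 3; 15 m³ remain.
Put 35 m³ in container 4; 15 m³ remain.
Put 35 m³ in container 5; 15 m³ remain.
Put 32 m³ in container 6; 18 m³ remain.
Put 31 m³ in container 7; 19 m³ remain.
Put 29 m³ in container 8; 21 m³ remain.
Put 29 m³ in container 9; 21 m³ remain.
Put 29 m³ in container 10; 21 m³ remain.
Put 29 m³ in container 11; 21 m³ remain.
Put 28 m³ in container 12; 22 m³ remain.
Put 28 m³ in container 13; 22 m³ remain.
Put 28 m³ in container 14; 22 m³ remain.
Put 14 m³ in container 1; 1 m³ remain.
Put 13 m³ in container 2; 2 m³ remain.
Put 9 m³ in container 3; 6 m³ remain.
Put 7 m³ in container 4; 8 m³ remain.
14 containers × 50 m³ = 700 m³; used 481 m³; unused 219 m³.

219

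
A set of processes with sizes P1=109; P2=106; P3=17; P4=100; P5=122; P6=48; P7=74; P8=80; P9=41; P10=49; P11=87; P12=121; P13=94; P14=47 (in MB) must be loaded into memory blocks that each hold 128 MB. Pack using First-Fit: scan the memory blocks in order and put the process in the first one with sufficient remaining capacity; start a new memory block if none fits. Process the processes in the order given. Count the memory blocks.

10 memory blocks

memory block 1: place P1 (109 MB), 19 MB left
memory block 2: place P2 (106 MB), 22 MB left
memory block 1: place P3 (17 MB), 2 MB left
memory block 3: place P4 (100 MB), 28 MB left
memory block 4: place P5 (122 MB), 6 MB left
memory block 5: place P6 (48 MB), 80 MB left
memory block 5: place P7 (74 MB), 6 MB left
memory block 6: place P8 (80 MB), 48 MB left
memory block 6: place P9 (41 MB), 7 MB left
memory block 7: place P10 (49 MB), 79 MB left
memory block 8: place P11 (87 MB), 41 MB left
memory block 9: place P12 (121 MB), 7 MB left
memory block 10: place P13 (94 MB), 34 MB left
memory block 7: place P14 (47 MB), 32 MB left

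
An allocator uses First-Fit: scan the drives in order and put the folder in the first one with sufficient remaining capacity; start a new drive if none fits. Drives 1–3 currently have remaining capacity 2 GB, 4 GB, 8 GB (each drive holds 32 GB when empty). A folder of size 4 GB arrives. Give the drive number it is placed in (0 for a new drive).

Drives with room: drive 2 (4 GB), drive 3 (8 GB).
The first with room is drive 2.

2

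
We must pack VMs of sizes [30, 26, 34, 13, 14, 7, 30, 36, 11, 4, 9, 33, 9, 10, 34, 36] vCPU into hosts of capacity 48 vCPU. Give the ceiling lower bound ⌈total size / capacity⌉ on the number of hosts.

Total size = 30 + 26 + 34 + 13 + 14 + 7 + 30 + 36 + 11 + 4 + 9 + 33 + 9 + 10 + 34 + 36 = 336 vCPU.
⌈336 / 48⌉ = 7.

7 hosts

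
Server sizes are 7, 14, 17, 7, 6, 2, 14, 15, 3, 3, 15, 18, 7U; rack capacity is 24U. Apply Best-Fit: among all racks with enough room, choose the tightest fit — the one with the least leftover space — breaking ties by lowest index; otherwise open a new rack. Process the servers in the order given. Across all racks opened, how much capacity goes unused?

rack 1: place 7U, 17U left
rack 1: place 14U, 3U left
rack 2: place 17U, 7U left
rack 2: place 7U, 0U left
rack 3: place 6U, 18U left
rack 1: place 2U, 1U left
rack 3: place 14U, 4U left
rack 4: place 15U, 9U left
rack 3: place 3U, 1U left
rack 4: place 3U, 6U left
rack 5: place 15U, 9U left
rack 6: place 18U, 6U left
rack 5: place 7U, 2U left
6 racks × 24U = 144U; used 128U; unused 16U.

16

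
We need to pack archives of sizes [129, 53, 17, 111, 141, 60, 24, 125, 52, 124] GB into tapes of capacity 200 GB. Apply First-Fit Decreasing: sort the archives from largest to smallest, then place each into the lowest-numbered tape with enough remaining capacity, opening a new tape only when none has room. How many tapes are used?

Sorted descending: 141, 129, 125, 124, 111, 60, 53, 52, 24, 17.
Put 141 GB in tape 1; 59 GB remain.
Put 129 GB in tape 2; 71 GB remain.
Put 125 GB in tape 3; 75 GB remain.
Put 124 GB in tape 4; 76 GB remain.
Put 111 GB in tape 5; 89 GB remain.
Put 60 GB in tape 2; 11 GB remain.
Put 53 GB in tape 1; 6 GB remain.
Put 52 GB in tape 3; 23 GB remain.
Put 24 GB in tape 4; 52 GB remain.
Put 17 GB in tape 3; 6 GB remain.

5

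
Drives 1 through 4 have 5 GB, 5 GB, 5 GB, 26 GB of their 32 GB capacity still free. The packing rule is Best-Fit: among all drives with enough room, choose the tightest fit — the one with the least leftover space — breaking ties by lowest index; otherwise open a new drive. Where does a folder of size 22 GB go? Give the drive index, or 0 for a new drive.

4

Drives with room: drive 4 (26 GB).
Tightest fit is drive 4 with 26 GB free.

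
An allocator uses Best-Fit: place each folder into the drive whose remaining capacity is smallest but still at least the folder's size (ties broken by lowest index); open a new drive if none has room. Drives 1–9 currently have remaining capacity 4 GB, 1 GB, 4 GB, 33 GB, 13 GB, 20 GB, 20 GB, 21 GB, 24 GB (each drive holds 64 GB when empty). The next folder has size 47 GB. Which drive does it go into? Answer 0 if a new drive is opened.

0

No drive has ≥ 47 GB free, so a new drive is opened.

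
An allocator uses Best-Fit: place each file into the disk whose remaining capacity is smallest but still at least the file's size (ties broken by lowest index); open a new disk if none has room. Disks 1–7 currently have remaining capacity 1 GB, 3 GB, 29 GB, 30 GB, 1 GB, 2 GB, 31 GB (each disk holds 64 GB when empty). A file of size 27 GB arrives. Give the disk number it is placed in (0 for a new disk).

3

Disks with room: disk 3 (29 GB), disk 4 (30 GB), disk 7 (31 GB).
Tightest fit is disk 3 with 29 GB free.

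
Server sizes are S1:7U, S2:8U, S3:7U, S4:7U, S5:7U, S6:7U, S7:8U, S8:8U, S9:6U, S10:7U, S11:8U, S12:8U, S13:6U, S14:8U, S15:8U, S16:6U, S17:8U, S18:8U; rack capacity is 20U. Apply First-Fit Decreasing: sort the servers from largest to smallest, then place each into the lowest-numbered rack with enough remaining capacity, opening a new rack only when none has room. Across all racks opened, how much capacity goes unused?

28

Sorted descending: 8, 8, 8, 8, 8, 8, 8, 8, 8, 7, 7, 7, 7, 7, 7, 6, 6, 6.
8U → rack 1 (remaining 12U)
8U → rack 1 (remaining 4U)
8U → rack 2 (remaining 12U)
8U → rack 2 (remaining 4U)
8U → rack 3 (remaining 12U)
8U → rack 3 (remaining 4U)
8U → rack 4 (remaining 12U)
8U → rack 4 (remaining 4U)
8U → rack 5 (remaining 12U)
7U → rack 5 (remaining 5U)
7U → rack 6 (remaining 13U)
7U → rack 6 (remaining 6U)
7U → rack 7 (remaining 13U)
7U → rack 7 (remaining 6U)
7U → rack 8 (remaining 13U)
6U → rack 6 (remaining 0U)
6U → rack 7 (remaining 0U)
6U → rack 8 (remaining 7U)
8 racks × 20U = 160U; used 132U; unused 28U.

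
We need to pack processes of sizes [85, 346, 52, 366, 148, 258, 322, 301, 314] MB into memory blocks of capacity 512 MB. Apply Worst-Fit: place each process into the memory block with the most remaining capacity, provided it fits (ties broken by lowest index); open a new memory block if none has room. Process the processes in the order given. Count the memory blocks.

6

memory block 1: place 85 MB, 427 MB left
memory block 1: place 346 MB, 81 MB left
memory block 1: place 52 MB, 29 MB left
memory block 2: place 366 MB, 146 MB left
memory block 3: place 148 MB, 364 MB left
memory block 3: place 258 MB, 106 MB left
memory block 4: place 322 MB, 190 MB left
memory block 5: place 301 MB, 211 MB left
memory block 6: place 314 MB, 198 MB left
Final memory blocks: [85,346,52] [366] [148,258] [322] [301] [314].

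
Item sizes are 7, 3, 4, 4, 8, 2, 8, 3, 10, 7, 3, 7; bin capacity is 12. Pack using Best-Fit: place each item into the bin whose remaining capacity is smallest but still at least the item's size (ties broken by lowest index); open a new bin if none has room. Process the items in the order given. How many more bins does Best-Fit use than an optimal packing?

1

Best-Fit: [7,3,2] [4,4,3] [8,3] [8] [10] [7] [7] → 7 bins.
Total size 66; any packing needs at least ⌈66/12⌉ = 6 bins.
An optimal packing achieves that bound: [10,2] [8,4] [8,4] [7,3] [7,3] [7,3] → 6 bins.
Excess: 7 − 6 = 1.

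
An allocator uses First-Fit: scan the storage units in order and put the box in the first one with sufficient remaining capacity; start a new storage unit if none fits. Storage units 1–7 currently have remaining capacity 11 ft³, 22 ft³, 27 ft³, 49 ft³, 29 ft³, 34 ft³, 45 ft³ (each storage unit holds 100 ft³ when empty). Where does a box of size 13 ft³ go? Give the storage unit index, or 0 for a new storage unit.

2

Storage units with room: storage unit 2 (22 ft³), storage unit 3 (27 ft³), storage unit 4 (49 ft³), storage unit 5 (29 ft³), storage unit 6 (34 ft³), storage unit 7 (45 ft³).
The first with room is storage unit 2.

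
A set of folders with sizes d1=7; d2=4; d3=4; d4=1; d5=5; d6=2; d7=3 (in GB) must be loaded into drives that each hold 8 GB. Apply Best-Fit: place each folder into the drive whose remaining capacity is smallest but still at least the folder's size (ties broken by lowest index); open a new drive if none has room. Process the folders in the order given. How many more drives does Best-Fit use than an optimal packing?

0

Best-Fit: [7,1] [4,4] [5,2] [3] → 4 drives.
Total size 26 GB; any packing needs at least ⌈26/8⌉ = 4 drives.
So 4 is already optimal.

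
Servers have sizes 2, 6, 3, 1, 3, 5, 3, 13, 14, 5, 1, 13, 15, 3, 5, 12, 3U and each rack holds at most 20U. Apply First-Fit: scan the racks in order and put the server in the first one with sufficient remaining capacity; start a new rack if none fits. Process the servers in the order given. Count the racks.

6

2U → rack 1 (remaining 18U)
6U → rack 1 (remaining 12U)
3U → rack 1 (remaining 9U)
1U → rack 1 (remaining 8U)
3U → rack 1 (remaining 5U)
5U → rack 1 (remaining 0U)
3U → rack 2 (remaining 17U)
13U → rack 2 (remaining 4U)
14U → rack 3 (remaining 6U)
5U → rack 3 (remaining 1U)
1U → rack 2 (remaining 3U)
13U → rack 4 (remaining 7U)
15U → rack 5 (remaining 5U)
3U → rack 2 (remaining 0U)
5U → rack 4 (remaining 2U)
12U → rack 6 (remaining 8U)
3U → rack 5 (remaining 2U)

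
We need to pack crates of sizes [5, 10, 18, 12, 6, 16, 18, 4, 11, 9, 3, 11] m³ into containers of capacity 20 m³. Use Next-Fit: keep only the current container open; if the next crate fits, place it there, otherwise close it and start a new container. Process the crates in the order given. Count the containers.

8

5 m³ → container 1 (remaining 15 m³)
10 m³ → container 1 (remaining 5 m³)
18 m³ → container 2 (remaining 2 m³)
12 m³ → container 3 (remaining 8 m³)
6 m³ → container 3 (remaining 2 m³)
16 m³ → container 4 (remaining 4 m³)
18 m³ → container 5 (remaining 2 m³)
4 m³ → container 6 (remaining 16 m³)
11 m³ → container 6 (remaining 5 m³)
9 m³ → container 7 (remaining 11 m³)
3 m³ → container 7 (remaining 8 m³)
11 m³ → container 8 (remaining 9 m³)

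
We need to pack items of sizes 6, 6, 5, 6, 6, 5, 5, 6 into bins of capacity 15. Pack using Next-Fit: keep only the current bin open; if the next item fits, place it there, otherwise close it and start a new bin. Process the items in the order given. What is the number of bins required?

4

bin 1: place 6, 9 left
bin 1: place 6, 3 left
bin 2: place 5, 10 left
bin 2: place 6, 4 left
bin 3: place 6, 9 left
bin 3: place 5, 4 left
bin 4: place 5, 10 left
bin 4: place 6, 4 left
Final bins: [6,6] [5,6] [6,5] [5,6].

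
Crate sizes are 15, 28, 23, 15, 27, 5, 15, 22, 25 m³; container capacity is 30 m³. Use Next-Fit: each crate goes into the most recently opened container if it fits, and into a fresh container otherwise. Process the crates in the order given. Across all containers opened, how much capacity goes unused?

Put 15 m³ in container 1; 15 m³ remain.
Put 28 m³ in container 2; 2 m³ remain.
Put 23 m³ in container 3; 7 m³ remain.
Put 15 m³ in container 4; 15 m³ remain.
Put 27 m³ in container 5; 3 m³ remain.
Put 5 m³ in container 6; 25 m³ remain.
Put 15 m³ in container 6; 10 m³ remain.
Put 22 m³ in container 7; 8 m³ remain.
Put 25 m³ in container 8; 5 m³ remain.
8 containers × 30 m³ = 240 m³; used 175 m³; unused 65 m³.

65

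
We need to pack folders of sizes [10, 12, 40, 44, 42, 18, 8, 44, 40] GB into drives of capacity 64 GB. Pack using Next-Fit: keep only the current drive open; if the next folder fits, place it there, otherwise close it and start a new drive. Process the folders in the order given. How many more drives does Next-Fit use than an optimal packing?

0

Next-Fit: [10,12,40] [44] [42,18] [8,44] [40] → 5 drives.
Total size 258 GB; any packing needs at least ⌈258/64⌉ = 5 drives.
So 5 is already optimal.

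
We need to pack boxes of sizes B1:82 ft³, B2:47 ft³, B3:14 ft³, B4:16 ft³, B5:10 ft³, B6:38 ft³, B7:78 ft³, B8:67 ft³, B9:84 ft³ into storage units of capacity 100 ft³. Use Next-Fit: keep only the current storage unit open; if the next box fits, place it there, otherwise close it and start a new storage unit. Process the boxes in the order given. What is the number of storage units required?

Put B1 (82 ft³) in storage unit 1; 18 ft³ remain.
Put B2 (47 ft³) in storage unit 2; 53 ft³ remain.
Put B3 (14 ft³) in storage unit 2; 39 ft³ remain.
Put B4 (16 ft³) in storage unit 2; 23 ft³ remain.
Put B5 (10 ft³) in storage unit 2; 13 ft³ remain.
Put B6 (38 ft³) in storage unit 3; 62 ft³ remain.
Put B7 (78 ft³) in storage unit 4; 22 ft³ remain.
Put B8 (67 ft³) in storage unit 5; 33 ft³ remain.
Put B9 (84 ft³) in storage unit 6; 16 ft³ remain.

6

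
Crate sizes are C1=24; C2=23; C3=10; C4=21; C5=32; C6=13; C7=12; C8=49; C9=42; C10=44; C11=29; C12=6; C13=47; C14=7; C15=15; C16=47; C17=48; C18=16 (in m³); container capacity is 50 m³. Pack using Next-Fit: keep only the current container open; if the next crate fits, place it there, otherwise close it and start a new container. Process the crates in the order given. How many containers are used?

13 containers

container 1: place C1 (24 m³), 26 m³ left
container 1: place C2 (23 m³), 3 m³ left
container 2: place C3 (10 m³), 40 m³ left
container 2: place C4 (21 m³), 19 m³ left
container 3: place C5 (32 m³), 18 m³ left
container 3: place C6 (13 m³), 5 m³ left
container 4: place C7 (12 m³), 38 m³ left
container 5: place C8 (49 m³), 1 m³ left
container 6: place C9 (42 m³), 8 m³ left
container 7: place C10 (44 m³), 6 m³ left
container 8: place C11 (29 m³), 21 m³ left
container 8: place C12 (6 m³), 15 m³ left
container 9: place C13 (47 m³), 3 m³ left
container 10: place C14 (7 m³), 43 m³ left
container 10: place C15 (15 m³), 28 m³ left
container 11: place C16 (47 m³), 3 m³ left
container 12: place C17 (48 m³), 2 m³ left
container 13: place C18 (16 m³), 34 m³ left
Final containers: [24,23] [10,21] [32,13] [12] [49] [42] [44] [29,6] [47] [7,15] [47] [48] [16].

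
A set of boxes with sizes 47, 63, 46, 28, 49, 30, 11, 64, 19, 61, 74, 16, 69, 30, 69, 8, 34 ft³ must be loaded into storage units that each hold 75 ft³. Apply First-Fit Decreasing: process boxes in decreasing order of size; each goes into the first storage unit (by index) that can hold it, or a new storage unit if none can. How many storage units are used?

Sorted descending: 74, 69, 69, 64, 63, 61, 49, 47, 46, 34, 30, 30, 28, 19, 16, 11, 8.
74 ft³ → storage unit 1 (remaining 1 ft³)
69 ft³ → storage unit 2 (remaining 6 ft³)
69 ft³ → storage unit 3 (remaining 6 ft³)
64 ft³ → storage unit 4 (remaining 11 ft³)
63 ft³ → storage unit 5 (remaining 12 ft³)
61 ft³ → storage unit 6 (remaining 14 ft³)
49 ft³ → storage unit 7 (remaining 26 ft³)
47 ft³ → storage unit 8 (remaining 28 ft³)
46 ft³ → storage unit 9 (remaining 29 ft³)
34 ft³ → storage unit 10 (remaining 41 ft³)
30 ft³ → storage unit 10 (remaining 11 ft³)
30 ft³ → storage unit 11 (remaining 45 ft³)
28 ft³ → storage unit 8 (remaining 0 ft³)
19 ft³ → storage unit 7 (remaining 7 ft³)
16 ft³ → storage unit 9 (remaining 13 ft³)
11 ft³ → storage unit 4 (remaining 0 ft³)
8 ft³ → storage unit 5 (remaining 4 ft³)
Final storage units: [74] [69] [69] [64,11] [63,8] [61] [49,19] [47,28] [46,16] [34,30] [30].

11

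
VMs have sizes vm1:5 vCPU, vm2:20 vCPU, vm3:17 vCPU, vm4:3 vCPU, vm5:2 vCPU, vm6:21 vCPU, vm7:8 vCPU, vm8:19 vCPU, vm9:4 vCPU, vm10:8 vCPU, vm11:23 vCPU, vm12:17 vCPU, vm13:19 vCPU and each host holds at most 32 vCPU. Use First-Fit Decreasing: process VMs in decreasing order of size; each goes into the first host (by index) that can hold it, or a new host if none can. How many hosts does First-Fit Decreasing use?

Sorted descending: 23, 21, 20, 19, 19, 17, 17, 8, 8, 5, 4, 3, 2.
Put 23 vCPU in host 1; 9 vCPU remain.
Put 21 vCPU in host 2; 11 vCPU remain.
Put 20 vCPU in host 3; 12 vCPU remain.
Put 19 vCPU in host 4; 13 vCPU remain.
Put 19 vCPU in host 5; 13 vCPU remain.
Put 17 vCPU in host 6; 15 vCPU remain.
Put 17 vCPU in host 7; 15 vCPU remain.
Put 8 vCPU in host 1; 1 vCPU remain.
Put 8 vCPU in host 2; 3 vCPU remain.
Put 5 vCPU in host 3; 7 vCPU remain.
Put 4 vCPU in host 3; 3 vCPU remain.
Put 3 vCPU in host 2; 0 vCPU remain.
Put 2 vCPU in host 3; 1 vCPU remain.
Final hosts: [23,8] [21,8,3] [20,5,4,2] [19] [19] [17] [17].

7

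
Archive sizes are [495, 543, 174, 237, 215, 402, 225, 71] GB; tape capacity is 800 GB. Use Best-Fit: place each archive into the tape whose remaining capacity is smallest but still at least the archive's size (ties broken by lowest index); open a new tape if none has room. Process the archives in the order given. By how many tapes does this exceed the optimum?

Best-Fit: [495,237] [543,174,71] [215,402] [225] → 4 tapes.
Total size 2362 GB; any packing needs at least ⌈2362/800⌉ = 3 tapes.
An optimal packing achieves that bound: [543,237] [495,225,71] [402,215,174] → 3 tapes.
Excess: 4 − 3 = 1.

1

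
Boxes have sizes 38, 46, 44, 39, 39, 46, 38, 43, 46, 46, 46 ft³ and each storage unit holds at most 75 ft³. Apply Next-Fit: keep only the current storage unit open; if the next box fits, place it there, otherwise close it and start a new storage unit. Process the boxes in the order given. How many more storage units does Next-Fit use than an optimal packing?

Next-Fit: [38] [46] [44] [39] [39] [46] [38] [43] [46] [46] [46] → 11 storage units.
11 boxes exceed 37.5 ft³ (half the capacity), and no two of those can share a storage unit, so at least 11 storage units are needed.
So 11 is already optimal.

0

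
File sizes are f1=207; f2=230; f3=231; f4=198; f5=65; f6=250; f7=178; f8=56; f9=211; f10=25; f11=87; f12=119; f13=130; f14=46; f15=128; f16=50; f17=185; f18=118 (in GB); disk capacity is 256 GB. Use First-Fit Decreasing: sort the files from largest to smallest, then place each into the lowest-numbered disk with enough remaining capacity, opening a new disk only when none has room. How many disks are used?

11

Sorted descending: 250, 231, 230, 211, 207, 198, 185, 178, 130, 128, 119, 118, 87, 65, 56, 50, 46, 25.
disk 1: place 250 GB, 6 GB left
disk 2: place 231 GB, 25 GB left
disk 3: place 230 GB, 26 GB left
disk 4: place 211 GB, 45 GB left
disk 5: place 207 GB, 49 GB left
disk 6: place 198 GB, 58 GB left
disk 7: place 185 GB, 71 GB left
disk 8: place 178 GB, 78 GB left
disk 9: place 130 GB, 126 GB left
disk 10: place 128 GB, 128 GB left
disk 9: place 119 GB, 7 GB left
disk 10: place 118 GB, 10 GB left
disk 11: place 87 GB, 169 GB left
disk 7: place 65 GB, 6 GB left
disk 6: place 56 GB, 2 GB left
disk 8: place 50 GB, 28 GB left
disk 5: place 46 GB, 3 GB left
disk 2: place 25 GB, 0 GB left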